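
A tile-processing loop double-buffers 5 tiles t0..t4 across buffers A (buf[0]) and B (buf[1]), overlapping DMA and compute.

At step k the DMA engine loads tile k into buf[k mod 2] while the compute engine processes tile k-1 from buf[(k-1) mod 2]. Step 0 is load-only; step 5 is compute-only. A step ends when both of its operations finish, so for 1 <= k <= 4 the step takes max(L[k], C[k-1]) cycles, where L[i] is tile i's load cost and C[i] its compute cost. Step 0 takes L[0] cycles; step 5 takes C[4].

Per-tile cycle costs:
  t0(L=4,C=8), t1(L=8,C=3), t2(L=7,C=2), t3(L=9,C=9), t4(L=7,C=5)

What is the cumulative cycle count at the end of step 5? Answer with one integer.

end_cycle[5] = 42

  0. 4=4c; end=4; A:t0 B:-
  1. max(8,8)=8c; end=12; A:t0 B:t1
  2. max(7,3)=7c; end=19; A:t2 B:t1
  3. max(9,2)=9c; end=28; A:t2 B:t3
  4. max(7,9)=9c; end=37; A:t4 B:t3
  5. 5=5c; end=42; A:t4 B:t3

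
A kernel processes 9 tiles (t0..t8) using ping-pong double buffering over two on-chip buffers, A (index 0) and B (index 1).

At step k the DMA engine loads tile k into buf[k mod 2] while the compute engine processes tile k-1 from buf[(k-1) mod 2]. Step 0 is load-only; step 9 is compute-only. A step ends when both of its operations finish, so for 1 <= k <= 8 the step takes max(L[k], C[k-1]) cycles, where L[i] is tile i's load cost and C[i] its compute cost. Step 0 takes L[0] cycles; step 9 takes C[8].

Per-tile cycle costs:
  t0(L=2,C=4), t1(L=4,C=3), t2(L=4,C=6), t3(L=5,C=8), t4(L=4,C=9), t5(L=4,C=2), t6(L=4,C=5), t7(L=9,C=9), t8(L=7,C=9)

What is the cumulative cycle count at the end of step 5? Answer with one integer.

[0] DMA t0→A (2c) ∥ CU idle ⇒ 2c, clock 2
[1] DMA t1→B (4c) ∥ CU A:t0 (4c) ⇒ 4c, clock 6
[2] DMA t2→A (4c) ∥ CU B:t1 (3c) ⇒ 4c, clock 10
[3] DMA t3→B (5c) ∥ CU A:t2 (6c) ⇒ 6c, clock 16
[4] DMA t4→A (4c) ∥ CU B:t3 (8c) ⇒ 8c, clock 24
[5] DMA t5→B (4c) ∥ CU A:t4 (9c) ⇒ 9c, clock 33
[6] DMA t6→A (4c) ∥ CU B:t5 (2c) ⇒ 4c, clock 37
[7] DMA t7→B (9c) ∥ CU A:t6 (5c) ⇒ 9c, clock 46
[8] DMA t8→A (7c) ∥ CU B:t7 (9c) ⇒ 9c, clock 55
[9] DMA idle ∥ CU A:t8 (9c) ⇒ 9c, clock 64

end_cycle[5] = 33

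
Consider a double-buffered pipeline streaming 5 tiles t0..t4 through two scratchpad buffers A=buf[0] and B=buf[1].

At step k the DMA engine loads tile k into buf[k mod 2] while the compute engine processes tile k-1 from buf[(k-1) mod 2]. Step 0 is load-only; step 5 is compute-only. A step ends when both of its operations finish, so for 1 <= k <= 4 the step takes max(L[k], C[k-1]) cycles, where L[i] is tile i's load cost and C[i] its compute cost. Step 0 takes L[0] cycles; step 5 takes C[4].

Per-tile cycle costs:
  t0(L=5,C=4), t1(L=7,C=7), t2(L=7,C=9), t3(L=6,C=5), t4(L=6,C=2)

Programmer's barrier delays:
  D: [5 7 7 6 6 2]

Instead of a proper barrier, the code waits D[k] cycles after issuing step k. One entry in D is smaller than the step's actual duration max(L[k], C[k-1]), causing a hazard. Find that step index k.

hazard at step 3

k=0 barrier L[0]=5→5c, D[0]=5 ok
k=1 barrier max(L[1]=7,C[0]=4)→7c, D[1]=7 ok
k=2 barrier max(L[2]=7,C[1]=7)→7c, D[2]=7 ok
k=3 barrier max(L[3]=6,C[2]=9)→9c, D[3]=6 SHORT
k=4 barrier max(L[4]=6,C[3]=5)→6c, D[4]=6 ok
k=5 barrier C[4]=2→2c, D[5]=2 ok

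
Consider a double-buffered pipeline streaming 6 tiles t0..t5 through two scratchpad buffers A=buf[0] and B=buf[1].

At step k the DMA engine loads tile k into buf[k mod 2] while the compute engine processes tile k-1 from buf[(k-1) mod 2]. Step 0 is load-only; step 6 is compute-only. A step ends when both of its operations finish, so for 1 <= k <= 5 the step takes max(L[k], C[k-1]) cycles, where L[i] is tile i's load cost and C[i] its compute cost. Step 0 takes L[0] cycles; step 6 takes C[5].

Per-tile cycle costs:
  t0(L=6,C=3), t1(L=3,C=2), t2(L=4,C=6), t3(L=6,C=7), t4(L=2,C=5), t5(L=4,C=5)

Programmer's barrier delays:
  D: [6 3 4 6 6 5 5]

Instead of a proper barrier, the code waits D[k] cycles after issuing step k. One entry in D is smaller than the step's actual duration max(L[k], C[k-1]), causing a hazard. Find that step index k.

hazard at step 4

k=0 barrier L[0]=6→6c, D[0]=6 ok
k=1 barrier max(L[1]=3,C[0]=3)→3c, D[1]=3 ok
k=2 barrier max(L[2]=4,C[1]=2)→4c, D[2]=4 ok
k=3 barrier max(L[3]=6,C[2]=6)→6c, D[3]=6 ok
k=4 barrier max(L[4]=2,C[3]=7)→7c, D[4]=6 SHORT
k=5 barrier max(L[5]=4,C[4]=5)→5c, D[5]=5 ok
k=6 barrier C[5]=5→5c, D[6]=5 ok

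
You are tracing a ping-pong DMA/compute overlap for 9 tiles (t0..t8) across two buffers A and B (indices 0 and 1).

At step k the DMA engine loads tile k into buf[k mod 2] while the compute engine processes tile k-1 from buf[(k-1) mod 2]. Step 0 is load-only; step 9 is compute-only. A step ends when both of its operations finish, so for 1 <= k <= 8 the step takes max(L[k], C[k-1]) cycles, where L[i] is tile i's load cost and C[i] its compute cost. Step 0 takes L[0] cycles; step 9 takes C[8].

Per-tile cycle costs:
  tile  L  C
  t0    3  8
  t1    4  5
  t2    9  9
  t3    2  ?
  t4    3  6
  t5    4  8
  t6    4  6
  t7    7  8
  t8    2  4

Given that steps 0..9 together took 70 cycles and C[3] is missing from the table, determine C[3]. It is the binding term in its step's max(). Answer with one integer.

C[3] = 8

step 0 | dur = L[0]=3 = 3
step 1 | dur = max(L[1]=4, C[0]=8) = 8
step 2 | dur = max(L[2]=9, C[1]=5) = 9
step 3 | dur = max(L[3]=2, C[2]=9) = 9
step 4 | dur = max(L[4]=3, C[3]=?) = C[3]  (unknown; binding)
step 5 | dur = max(L[5]=4, C[4]=6) = 6
step 6 | dur = max(L[6]=4, C[5]=8) = 8
step 7 | dur = max(L[7]=7, C[6]=6) = 7
step 8 | dur = max(L[8]=2, C[7]=8) = 8
step 9 | dur = C[8]=4 = 4
sum of known step durations = 62
dur[4] = total - known = 70 - 62 = 8
C[3] is the binding max in step 4, so C[3] = dur[4] = 8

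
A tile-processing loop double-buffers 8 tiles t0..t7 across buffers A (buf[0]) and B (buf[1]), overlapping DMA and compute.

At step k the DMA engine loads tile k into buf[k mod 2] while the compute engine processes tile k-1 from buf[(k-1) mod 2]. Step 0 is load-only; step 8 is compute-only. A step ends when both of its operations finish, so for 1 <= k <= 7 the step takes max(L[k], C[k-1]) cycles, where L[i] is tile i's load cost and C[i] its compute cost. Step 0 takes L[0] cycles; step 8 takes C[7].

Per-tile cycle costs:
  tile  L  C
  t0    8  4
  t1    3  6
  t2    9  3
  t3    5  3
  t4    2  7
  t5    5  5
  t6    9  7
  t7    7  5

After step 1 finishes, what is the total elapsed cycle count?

k=0 load=t0/8c comp=- wait=8 total=8
k=1 load=t1/3c comp=t0/4c wait=4 total=12
k=2 load=t2/9c comp=t1/6c wait=9 total=21
k=3 load=t3/5c comp=t2/3c wait=5 total=26
k=4 load=t4/2c comp=t3/3c wait=3 total=29
k=5 load=t5/5c comp=t4/7c wait=7 total=36
k=6 load=t6/9c comp=t5/5c wait=9 total=45
k=7 load=t7/7c comp=t6/7c wait=7 total=52
k=8 load=- comp=t7/5c wait=5 total=57

end_cycle[1] = 12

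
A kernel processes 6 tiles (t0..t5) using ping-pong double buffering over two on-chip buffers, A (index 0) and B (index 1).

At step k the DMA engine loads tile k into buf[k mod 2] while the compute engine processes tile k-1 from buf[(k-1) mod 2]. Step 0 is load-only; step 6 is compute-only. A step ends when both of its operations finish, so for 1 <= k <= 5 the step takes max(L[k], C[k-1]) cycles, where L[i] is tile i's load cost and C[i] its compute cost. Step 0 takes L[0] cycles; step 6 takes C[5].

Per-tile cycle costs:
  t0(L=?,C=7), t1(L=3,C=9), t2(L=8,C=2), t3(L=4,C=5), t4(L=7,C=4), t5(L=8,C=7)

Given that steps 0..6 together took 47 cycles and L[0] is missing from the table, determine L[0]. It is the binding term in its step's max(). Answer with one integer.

step 0 → dur = L[0]=? = L[0]  (unknown; binding)
step 1 → dur = max(L[1]=3, C[0]=7) = 7
step 2 → dur = max(L[2]=8, C[1]=9) = 9
step 3 → dur = max(L[3]=4, C[2]=2) = 4
step 4 → dur = max(L[4]=7, C[3]=5) = 7
step 5 → dur = max(L[5]=8, C[4]=4) = 8
step 6 → dur = C[5]=7 = 7
sum of known step durations = 42
dur[0] = total - known = 47 - 42 = 5
L[0] is the binding max in step 0, so L[0] = dur[0] = 5

L[0] = 5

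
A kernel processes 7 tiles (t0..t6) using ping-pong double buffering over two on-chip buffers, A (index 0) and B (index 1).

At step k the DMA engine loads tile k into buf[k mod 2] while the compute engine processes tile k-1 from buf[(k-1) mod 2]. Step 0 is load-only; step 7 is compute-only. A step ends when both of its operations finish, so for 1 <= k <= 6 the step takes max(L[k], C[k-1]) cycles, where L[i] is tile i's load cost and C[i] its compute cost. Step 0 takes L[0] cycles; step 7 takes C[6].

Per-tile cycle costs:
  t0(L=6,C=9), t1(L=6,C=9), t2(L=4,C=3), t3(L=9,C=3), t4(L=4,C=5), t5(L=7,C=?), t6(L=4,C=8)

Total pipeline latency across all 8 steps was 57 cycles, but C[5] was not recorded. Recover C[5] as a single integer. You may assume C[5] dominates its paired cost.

C[5] = 5

step 0 = dur = L[0]=6 = 6
step 1 = dur = max(L[1]=6, C[0]=9) = 9
step 2 = dur = max(L[2]=4, C[1]=9) = 9
step 3 = dur = max(L[3]=9, C[2]=3) = 9
step 4 = dur = max(L[4]=4, C[3]=3) = 4
step 5 = dur = max(L[5]=7, C[4]=5) = 7
step 6 = dur = max(L[6]=4, C[5]=?) = C[5]  (unknown; binding)
step 7 = dur = C[6]=8 = 8
sum of known step durations = 52
dur[6] = total - known = 57 - 52 = 5
C[5] is the binding max in step 6, so C[5] = dur[6] = 5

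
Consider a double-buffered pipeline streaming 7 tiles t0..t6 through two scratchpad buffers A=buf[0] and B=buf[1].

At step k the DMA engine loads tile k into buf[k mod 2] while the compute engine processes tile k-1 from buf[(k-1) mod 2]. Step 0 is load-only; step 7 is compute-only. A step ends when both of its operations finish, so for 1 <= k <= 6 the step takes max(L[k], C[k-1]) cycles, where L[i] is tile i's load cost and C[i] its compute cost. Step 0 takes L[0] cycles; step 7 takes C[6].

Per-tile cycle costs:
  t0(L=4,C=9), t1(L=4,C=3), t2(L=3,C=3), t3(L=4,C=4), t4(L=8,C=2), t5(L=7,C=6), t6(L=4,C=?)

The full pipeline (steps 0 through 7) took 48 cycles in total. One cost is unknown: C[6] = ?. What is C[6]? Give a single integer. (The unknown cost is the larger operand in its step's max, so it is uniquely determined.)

C[6] = 7

step 0 | dur = L[0]=4 = 4
step 1 | dur = max(L[1]=4, C[0]=9) = 9
step 2 | dur = max(L[2]=3, C[1]=3) = 3
step 3 | dur = max(L[3]=4, C[2]=3) = 4
step 4 | dur = max(L[4]=8, C[3]=4) = 8
step 5 | dur = max(L[5]=7, C[4]=2) = 7
step 6 | dur = max(L[6]=4, C[5]=6) = 6
step 7 | dur = C[6]=? = C[6]  (unknown; binding)
sum of known step durations = 41
dur[7] = total - known = 48 - 41 = 7
C[6] is the binding max in step 7, so C[6] = dur[7] = 7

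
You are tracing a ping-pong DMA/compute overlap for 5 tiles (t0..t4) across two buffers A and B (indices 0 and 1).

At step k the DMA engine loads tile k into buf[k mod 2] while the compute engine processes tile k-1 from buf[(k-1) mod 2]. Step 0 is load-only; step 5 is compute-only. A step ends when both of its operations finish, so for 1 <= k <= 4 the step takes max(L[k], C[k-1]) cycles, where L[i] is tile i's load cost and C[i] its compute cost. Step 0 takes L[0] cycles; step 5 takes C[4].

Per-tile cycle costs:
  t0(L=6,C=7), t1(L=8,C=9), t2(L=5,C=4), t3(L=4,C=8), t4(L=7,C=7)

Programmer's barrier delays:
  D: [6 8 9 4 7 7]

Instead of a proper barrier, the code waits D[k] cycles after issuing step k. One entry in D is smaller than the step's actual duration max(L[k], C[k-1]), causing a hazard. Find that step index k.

hazard at step 4

step 0: need L[0]=6 = 6; D[0]=6 ok
step 1: need max(L[1]=8,C[0]=7) = 8; D[1]=8 ok
step 2: need max(L[2]=5,C[1]=9) = 9; D[2]=9 ok
step 3: need max(L[3]=4,C[2]=4) = 4; D[3]=4 ok
step 4: need max(L[4]=7,C[3]=8) = 8; D[4]=7 SHORT
step 5: need C[4]=7 = 7; D[5]=7 ok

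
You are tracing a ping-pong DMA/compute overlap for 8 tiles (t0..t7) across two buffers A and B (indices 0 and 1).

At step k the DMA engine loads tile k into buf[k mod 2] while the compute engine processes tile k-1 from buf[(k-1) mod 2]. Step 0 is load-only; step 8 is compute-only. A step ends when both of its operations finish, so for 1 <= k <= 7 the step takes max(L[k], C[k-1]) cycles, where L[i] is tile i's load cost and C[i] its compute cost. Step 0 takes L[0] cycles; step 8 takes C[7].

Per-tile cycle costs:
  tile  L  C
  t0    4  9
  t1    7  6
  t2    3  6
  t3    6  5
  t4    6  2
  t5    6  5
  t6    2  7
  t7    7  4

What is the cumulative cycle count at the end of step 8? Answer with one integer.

end_cycle[8] = 53

k=0 load=t0/4c comp=- wait=4 total=4
k=1 load=t1/7c comp=t0/9c wait=9 total=13
k=2 load=t2/3c comp=t1/6c wait=6 total=19
k=3 load=t3/6c comp=t2/6c wait=6 total=25
k=4 load=t4/6c comp=t3/5c wait=6 total=31
k=5 load=t5/6c comp=t4/2c wait=6 total=37
k=6 load=t6/2c comp=t5/5c wait=5 total=42
k=7 load=t7/7c comp=t6/7c wait=7 total=49
k=8 load=- comp=t7/4c wait=4 total=53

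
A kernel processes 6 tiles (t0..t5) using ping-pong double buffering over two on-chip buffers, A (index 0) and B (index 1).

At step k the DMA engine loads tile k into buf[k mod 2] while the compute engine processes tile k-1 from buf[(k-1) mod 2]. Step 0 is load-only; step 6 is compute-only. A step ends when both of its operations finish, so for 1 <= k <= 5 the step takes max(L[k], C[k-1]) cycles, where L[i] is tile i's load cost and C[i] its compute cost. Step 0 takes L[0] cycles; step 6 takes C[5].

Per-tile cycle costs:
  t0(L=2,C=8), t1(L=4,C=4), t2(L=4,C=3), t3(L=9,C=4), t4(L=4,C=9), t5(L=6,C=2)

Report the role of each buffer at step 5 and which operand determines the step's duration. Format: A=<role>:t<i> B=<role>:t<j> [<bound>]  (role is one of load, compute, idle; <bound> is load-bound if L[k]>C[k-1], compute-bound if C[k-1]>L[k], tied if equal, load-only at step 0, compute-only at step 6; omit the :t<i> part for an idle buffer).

step 5: A=compute:t4 B=load:t5 [compute-bound]

k=0 load=t0/2c comp=- wait=2 total=2
k=1 load=t1/4c comp=t0/8c wait=8 total=10
k=2 load=t2/4c comp=t1/4c wait=4 total=14
k=3 load=t3/9c comp=t2/3c wait=9 total=23
k=4 load=t4/4c comp=t3/4c wait=4 total=27
k=5 load=t5/6c comp=t4/9c wait=9 total=36
k=6 load=- comp=t5/2c wait=2 total=38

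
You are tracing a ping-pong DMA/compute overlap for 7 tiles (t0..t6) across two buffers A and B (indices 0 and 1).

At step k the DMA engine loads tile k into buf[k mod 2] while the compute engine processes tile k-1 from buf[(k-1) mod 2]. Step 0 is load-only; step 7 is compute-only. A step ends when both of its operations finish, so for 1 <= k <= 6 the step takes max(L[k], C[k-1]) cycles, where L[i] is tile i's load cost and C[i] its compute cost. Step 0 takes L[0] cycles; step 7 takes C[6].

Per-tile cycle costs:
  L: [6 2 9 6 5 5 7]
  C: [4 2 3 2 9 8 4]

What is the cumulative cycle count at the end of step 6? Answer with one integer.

[0] DMA t0→A (6c) ∥ CU idle ⇒ 6c, clock 6
[1] DMA t1→B (2c) ∥ CU A:t0 (4c) ⇒ 4c, clock 10
[2] DMA t2→A (9c) ∥ CU B:t1 (2c) ⇒ 9c, clock 19
[3] DMA t3→B (6c) ∥ CU A:t2 (3c) ⇒ 6c, clock 25
[4] DMA t4→A (5c) ∥ CU B:t3 (2c) ⇒ 5c, clock 30
[5] DMA t5→B (5c) ∥ CU A:t4 (9c) ⇒ 9c, clock 39
[6] DMA t6→A (7c) ∥ CU B:t5 (8c) ⇒ 8c, clock 47
[7] DMA idle ∥ CU A:t6 (4c) ⇒ 4c, clock 51

end_cycle[6] = 47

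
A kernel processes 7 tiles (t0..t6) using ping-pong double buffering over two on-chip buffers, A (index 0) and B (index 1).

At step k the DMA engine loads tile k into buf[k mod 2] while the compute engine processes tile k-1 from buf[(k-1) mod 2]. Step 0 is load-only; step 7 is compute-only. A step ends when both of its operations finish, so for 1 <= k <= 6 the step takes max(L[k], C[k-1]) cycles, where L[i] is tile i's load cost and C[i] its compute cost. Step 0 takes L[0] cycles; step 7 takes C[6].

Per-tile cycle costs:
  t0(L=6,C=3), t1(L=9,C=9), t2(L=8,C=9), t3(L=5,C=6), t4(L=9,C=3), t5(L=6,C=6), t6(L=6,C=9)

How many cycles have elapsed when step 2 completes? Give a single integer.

end_cycle[2] = 24

[0] DMA t0→A (6c) ∥ CU idle ⇒ 6c, clock 6
[1] DMA t1→B (9c) ∥ CU A:t0 (3c) ⇒ 9c, clock 15
[2] DMA t2→A (8c) ∥ CU B:t1 (9c) ⇒ 9c, clock 24
[3] DMA t3→B (5c) ∥ CU A:t2 (9c) ⇒ 9c, clock 33
[4] DMA t4→A (9c) ∥ CU B:t3 (6c) ⇒ 9c, clock 42
[5] DMA t5→B (6c) ∥ CU A:t4 (3c) ⇒ 6c, clock 48
[6] DMA t6→A (6c) ∥ CU B:t5 (6c) ⇒ 6c, clock 54
[7] DMA idle ∥ CU A:t6 (9c) ⇒ 9c, clock 63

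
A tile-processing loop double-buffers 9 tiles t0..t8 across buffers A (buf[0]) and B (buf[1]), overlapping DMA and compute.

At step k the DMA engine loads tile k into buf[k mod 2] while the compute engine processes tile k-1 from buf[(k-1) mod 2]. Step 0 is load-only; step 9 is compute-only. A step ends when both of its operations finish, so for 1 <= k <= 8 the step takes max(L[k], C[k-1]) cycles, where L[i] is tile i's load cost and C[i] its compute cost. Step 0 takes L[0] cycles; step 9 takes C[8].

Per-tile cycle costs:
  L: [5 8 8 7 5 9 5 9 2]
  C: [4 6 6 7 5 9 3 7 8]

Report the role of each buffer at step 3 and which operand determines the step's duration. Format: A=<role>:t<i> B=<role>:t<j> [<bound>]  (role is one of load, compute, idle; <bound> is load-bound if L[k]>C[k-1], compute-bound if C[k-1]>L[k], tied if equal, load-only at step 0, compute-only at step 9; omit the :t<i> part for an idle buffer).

k=0 load=t0/5c comp=- wait=5 total=5
k=1 load=t1/8c comp=t0/4c wait=8 total=13
k=2 load=t2/8c comp=t1/6c wait=8 total=21
k=3 load=t3/7c comp=t2/6c wait=7 total=28
k=4 load=t4/5c comp=t3/7c wait=7 total=35
k=5 load=t5/9c comp=t4/5c wait=9 total=44
k=6 load=t6/5c comp=t5/9c wait=9 total=53
k=7 load=t7/9c comp=t6/3c wait=9 total=62
k=8 load=t8/2c comp=t7/7c wait=7 total=69
k=9 load=- comp=t8/8c wait=8 total=77

step 3: A=compute:t2 B=load:t3 [load-bound]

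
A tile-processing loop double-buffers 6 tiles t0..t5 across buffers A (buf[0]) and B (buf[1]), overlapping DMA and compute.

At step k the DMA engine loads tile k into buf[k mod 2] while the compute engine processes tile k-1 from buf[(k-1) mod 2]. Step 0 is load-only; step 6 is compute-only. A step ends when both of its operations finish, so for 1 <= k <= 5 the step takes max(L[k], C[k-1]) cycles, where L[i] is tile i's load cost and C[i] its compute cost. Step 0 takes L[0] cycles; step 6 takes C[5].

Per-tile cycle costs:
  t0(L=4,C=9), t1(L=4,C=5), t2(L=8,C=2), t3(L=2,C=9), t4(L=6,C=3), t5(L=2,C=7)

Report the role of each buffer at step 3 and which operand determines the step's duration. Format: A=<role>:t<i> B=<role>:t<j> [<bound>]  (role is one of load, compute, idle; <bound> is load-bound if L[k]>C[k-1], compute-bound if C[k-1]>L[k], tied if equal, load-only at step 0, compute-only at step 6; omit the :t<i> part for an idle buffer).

step 3: A=compute:t2 B=load:t3 [tied]

k=0 load=t0/4c comp=- wait=4 total=4
k=1 load=t1/4c comp=t0/9c wait=9 total=13
k=2 load=t2/8c comp=t1/5c wait=8 total=21
k=3 load=t3/2c comp=t2/2c wait=2 total=23
k=4 load=t4/6c comp=t3/9c wait=9 total=32
k=5 load=t5/2c comp=t4/3c wait=3 total=35
k=6 load=- comp=t5/7c wait=7 total=42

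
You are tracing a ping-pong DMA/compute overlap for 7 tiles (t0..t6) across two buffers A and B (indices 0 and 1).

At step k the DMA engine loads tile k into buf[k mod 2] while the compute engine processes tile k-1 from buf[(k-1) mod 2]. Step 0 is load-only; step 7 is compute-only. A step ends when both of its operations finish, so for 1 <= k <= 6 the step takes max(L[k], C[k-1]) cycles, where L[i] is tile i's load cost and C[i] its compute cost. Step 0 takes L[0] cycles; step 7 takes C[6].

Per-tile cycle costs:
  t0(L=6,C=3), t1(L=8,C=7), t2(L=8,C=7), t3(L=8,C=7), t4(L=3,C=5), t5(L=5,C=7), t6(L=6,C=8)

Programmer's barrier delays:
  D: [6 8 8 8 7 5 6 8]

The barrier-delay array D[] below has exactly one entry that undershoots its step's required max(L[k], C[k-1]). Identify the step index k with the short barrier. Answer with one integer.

step 0: need L[0]=6 = 6; D[0]=6 ok
step 1: need max(L[1]=8,C[0]=3) = 8; D[1]=8 ok
step 2: need max(L[2]=8,C[1]=7) = 8; D[2]=8 ok
step 3: need max(L[3]=8,C[2]=7) = 8; D[3]=8 ok
step 4: need max(L[4]=3,C[3]=7) = 7; D[4]=7 ok
step 5: need max(L[5]=5,C[4]=5) = 5; D[5]=5 ok
step 6: need max(L[6]=6,C[5]=7) = 7; D[6]=6 SHORT
step 7: need C[6]=8 = 8; D[7]=8 ok

hazard at step 6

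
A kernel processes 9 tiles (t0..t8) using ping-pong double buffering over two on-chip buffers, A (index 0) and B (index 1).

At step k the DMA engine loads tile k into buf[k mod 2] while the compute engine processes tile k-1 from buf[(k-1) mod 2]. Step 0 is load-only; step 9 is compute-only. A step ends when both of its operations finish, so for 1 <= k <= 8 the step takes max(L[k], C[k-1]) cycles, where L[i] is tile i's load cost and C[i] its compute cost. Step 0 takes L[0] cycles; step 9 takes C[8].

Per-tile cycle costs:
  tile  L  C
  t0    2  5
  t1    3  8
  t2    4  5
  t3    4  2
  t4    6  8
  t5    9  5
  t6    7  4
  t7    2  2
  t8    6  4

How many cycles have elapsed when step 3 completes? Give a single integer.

step 0: L[0]=2 → dur=2, Σ=2 | A=load:t0 B=idle [load-only]
step 1: L[1]=3 C[0]=5 → dur=5, Σ=7 | A=compute:t0 B=load:t1 [compute-bound]
step 2: L[2]=4 C[1]=8 → dur=8, Σ=15 | A=load:t2 B=compute:t1 [compute-bound]
step 3: L[3]=4 C[2]=5 → dur=5, Σ=20 | A=compute:t2 B=load:t3 [compute-bound]
step 4: L[4]=6 C[3]=2 → dur=6, Σ=26 | A=load:t4 B=compute:t3 [load-bound]
step 5: L[5]=9 C[4]=8 → dur=9, Σ=35 | A=compute:t4 B=load:t5 [load-bound]
step 6: L[6]=7 C[5]=5 → dur=7, Σ=42 | A=load:t6 B=compute:t5 [load-bound]
step 7: L[7]=2 C[6]=4 → dur=4, Σ=46 | A=compute:t6 B=load:t7 [compute-bound]
step 8: L[8]=6 C[7]=2 → dur=6, Σ=52 | A=load:t8 B=compute:t7 [load-bound]
step 9: C[8]=4 → dur=4, Σ=56 | A=compute:t8 B=idle [compute-only]

end_cycle[3] = 20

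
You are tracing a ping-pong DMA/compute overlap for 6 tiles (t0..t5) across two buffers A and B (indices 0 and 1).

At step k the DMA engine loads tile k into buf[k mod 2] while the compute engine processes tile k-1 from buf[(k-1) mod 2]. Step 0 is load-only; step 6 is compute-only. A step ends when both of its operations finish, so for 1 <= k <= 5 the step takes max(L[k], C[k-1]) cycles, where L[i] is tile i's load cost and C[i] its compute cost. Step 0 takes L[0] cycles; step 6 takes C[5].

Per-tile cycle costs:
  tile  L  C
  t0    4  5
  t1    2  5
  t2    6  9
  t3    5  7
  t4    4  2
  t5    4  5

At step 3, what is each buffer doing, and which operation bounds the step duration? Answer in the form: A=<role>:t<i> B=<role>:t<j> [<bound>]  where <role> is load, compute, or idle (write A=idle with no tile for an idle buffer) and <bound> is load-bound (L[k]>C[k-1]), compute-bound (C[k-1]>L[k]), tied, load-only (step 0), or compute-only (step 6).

k=0 load=t0/4c comp=- wait=4 total=4
k=1 load=t1/2c comp=t0/5c wait=5 total=9
k=2 load=t2/6c comp=t1/5c wait=6 total=15
k=3 load=t3/5c comp=t2/9c wait=9 total=24
k=4 load=t4/4c comp=t3/7c wait=7 total=31
k=5 load=t5/4c comp=t4/2c wait=4 total=35
k=6 load=- comp=t5/5c wait=5 total=40

step 3: A=compute:t2 B=load:t3 [compute-bound]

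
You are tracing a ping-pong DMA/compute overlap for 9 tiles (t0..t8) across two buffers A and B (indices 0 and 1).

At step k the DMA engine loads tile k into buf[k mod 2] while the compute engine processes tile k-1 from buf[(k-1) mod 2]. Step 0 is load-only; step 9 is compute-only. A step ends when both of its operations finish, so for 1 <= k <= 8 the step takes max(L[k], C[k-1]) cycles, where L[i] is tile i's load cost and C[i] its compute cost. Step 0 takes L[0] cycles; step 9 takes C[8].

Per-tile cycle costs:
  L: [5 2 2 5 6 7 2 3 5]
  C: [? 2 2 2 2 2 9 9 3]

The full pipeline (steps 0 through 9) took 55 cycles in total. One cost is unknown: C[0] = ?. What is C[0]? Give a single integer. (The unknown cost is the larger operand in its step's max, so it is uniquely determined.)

C[0] = 7

step 0 = dur = L[0]=5 = 5
step 1 = dur = max(L[1]=2, C[0]=?) = C[0]  (unknown; binding)
step 2 = dur = max(L[2]=2, C[1]=2) = 2
step 3 = dur = max(L[3]=5, C[2]=2) = 5
step 4 = dur = max(L[4]=6, C[3]=2) = 6
step 5 = dur = max(L[5]=7, C[4]=2) = 7
step 6 = dur = max(L[6]=2, C[5]=2) = 2
step 7 = dur = max(L[7]=3, C[6]=9) = 9
step 8 = dur = max(L[8]=5, C[7]=9) = 9
step 9 = dur = C[8]=3 = 3
sum of known step durations = 48
dur[1] = total - known = 55 - 48 = 7
C[0] is the binding max in step 1, so C[0] = dur[1] = 7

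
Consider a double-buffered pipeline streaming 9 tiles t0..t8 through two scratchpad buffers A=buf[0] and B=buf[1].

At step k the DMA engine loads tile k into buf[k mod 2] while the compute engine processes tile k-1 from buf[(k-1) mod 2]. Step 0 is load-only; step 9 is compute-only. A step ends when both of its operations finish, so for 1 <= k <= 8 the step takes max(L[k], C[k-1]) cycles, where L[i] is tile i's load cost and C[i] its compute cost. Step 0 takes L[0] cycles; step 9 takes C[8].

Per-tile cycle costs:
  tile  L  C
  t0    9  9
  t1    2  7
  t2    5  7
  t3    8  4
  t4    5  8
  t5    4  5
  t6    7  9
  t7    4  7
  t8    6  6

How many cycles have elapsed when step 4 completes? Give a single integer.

end_cycle[4] = 38

[0] DMA t0→A (9c) ∥ CU idle ⇒ 9c, clock 9
[1] DMA t1→B (2c) ∥ CU A:t0 (9c) ⇒ 9c, clock 18
[2] DMA t2→A (5c) ∥ CU B:t1 (7c) ⇒ 7c, clock 25
[3] DMA t3→B (8c) ∥ CU A:t2 (7c) ⇒ 8c, clock 33
[4] DMA t4→A (5c) ∥ CU B:t3 (4c) ⇒ 5c, clock 38
[5] DMA t5→B (4c) ∥ CU A:t4 (8c) ⇒ 8c, clock 46
[6] DMA t6→A (7c) ∥ CU B:t5 (5c) ⇒ 7c, clock 53
[7] DMA t7→B (4c) ∥ CU A:t6 (9c) ⇒ 9c, clock 62
[8] DMA t8→A (6c) ∥ CU B:t7 (7c) ⇒ 7c, clock 69
[9] DMA idle ∥ CU A:t8 (6c) ⇒ 6c, clock 75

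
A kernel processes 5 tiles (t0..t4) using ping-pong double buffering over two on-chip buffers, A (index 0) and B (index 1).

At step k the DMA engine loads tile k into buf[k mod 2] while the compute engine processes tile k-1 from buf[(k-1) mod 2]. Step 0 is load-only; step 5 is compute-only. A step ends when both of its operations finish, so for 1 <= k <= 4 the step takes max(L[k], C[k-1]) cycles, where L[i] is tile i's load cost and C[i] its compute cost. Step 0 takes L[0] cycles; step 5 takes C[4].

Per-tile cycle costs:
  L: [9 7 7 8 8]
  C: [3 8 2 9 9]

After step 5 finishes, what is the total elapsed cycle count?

end_cycle[5] = 50

k=0 load=t0/9c comp=- wait=9 total=9
k=1 load=t1/7c comp=t0/3c wait=7 total=16
k=2 load=t2/7c comp=t1/8c wait=8 total=24
k=3 load=t3/8c comp=t2/2c wait=8 total=32
k=4 load=t4/8c comp=t3/9c wait=9 total=41
k=5 load=- comp=t4/9c wait=9 total=50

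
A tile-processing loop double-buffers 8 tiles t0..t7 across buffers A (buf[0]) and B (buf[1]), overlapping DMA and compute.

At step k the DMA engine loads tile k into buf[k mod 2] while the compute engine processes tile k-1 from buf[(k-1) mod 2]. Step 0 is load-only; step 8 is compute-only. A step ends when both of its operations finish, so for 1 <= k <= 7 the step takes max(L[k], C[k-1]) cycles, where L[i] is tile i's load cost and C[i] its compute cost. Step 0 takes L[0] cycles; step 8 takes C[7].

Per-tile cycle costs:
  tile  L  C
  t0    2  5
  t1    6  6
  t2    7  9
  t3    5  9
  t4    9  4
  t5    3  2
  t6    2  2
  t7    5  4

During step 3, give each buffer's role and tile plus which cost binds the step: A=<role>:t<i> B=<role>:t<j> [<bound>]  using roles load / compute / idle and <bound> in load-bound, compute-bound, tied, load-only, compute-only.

step 0: L[0]=2 → dur=2, Σ=2 | A=load:t0 B=idle [load-only]
step 1: L[1]=6 C[0]=5 → dur=6, Σ=8 | A=compute:t0 B=load:t1 [load-bound]
step 2: L[2]=7 C[1]=6 → dur=7, Σ=15 | A=load:t2 B=compute:t1 [load-bound]
step 3: L[3]=5 C[2]=9 → dur=9, Σ=24 | A=compute:t2 B=load:t3 [compute-bound]
step 4: L[4]=9 C[3]=9 → dur=9, Σ=33 | A=load:t4 B=compute:t3 [tied]
step 5: L[5]=3 C[4]=4 → dur=4, Σ=37 | A=compute:t4 B=load:t5 [compute-bound]
step 6: L[6]=2 C[5]=2 → dur=2, Σ=39 | A=load:t6 B=compute:t5 [tied]
step 7: L[7]=5 C[6]=2 → dur=5, Σ=44 | A=compute:t6 B=load:t7 [load-bound]
step 8: C[7]=4 → dur=4, Σ=48 | A=idle B=compute:t7 [compute-only]

step 3: A=compute:t2 B=load:t3 [compute-bound]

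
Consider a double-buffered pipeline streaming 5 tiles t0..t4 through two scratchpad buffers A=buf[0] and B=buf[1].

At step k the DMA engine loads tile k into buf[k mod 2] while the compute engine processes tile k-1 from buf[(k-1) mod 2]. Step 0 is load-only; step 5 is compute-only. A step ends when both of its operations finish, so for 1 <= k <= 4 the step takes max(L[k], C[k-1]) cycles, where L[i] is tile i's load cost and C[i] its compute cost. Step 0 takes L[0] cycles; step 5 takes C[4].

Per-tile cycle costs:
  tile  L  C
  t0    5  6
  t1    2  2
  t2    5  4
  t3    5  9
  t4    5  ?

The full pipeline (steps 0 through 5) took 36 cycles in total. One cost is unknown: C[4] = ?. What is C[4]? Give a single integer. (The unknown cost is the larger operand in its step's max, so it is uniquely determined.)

step 0 = dur = L[0]=5 = 5
step 1 = dur = max(L[1]=2, C[0]=6) = 6
step 2 = dur = max(L[2]=5, C[1]=2) = 5
step 3 = dur = max(L[3]=5, C[2]=4) = 5
step 4 = dur = max(L[4]=5, C[3]=9) = 9
step 5 = dur = C[4]=? = C[4]  (unknown; binding)
sum of known step durations = 30
dur[5] = total - known = 36 - 30 = 6
C[4] is the binding max in step 5, so C[4] = dur[5] = 6

C[4] = 6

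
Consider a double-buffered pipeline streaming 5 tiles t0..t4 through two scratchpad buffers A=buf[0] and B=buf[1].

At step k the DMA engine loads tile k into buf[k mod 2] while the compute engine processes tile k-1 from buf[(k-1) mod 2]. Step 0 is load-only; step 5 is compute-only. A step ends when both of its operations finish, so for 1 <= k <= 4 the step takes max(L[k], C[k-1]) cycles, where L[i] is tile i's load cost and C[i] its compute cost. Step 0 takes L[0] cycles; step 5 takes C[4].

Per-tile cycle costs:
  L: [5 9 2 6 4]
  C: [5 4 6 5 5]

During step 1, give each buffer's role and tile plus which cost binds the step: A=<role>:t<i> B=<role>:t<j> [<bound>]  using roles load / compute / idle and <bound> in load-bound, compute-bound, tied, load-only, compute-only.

step 1: A=compute:t0 B=load:t1 [load-bound]

  0. 5=5c; end=5; A:t0 B:-
  1. max(9,5)=9c; end=14; A:t0 B:t1
  2. max(2,4)=4c; end=18; A:t2 B:t1
  3. max(6,6)=6c; end=24; A:t2 B:t3
  4. max(4,5)=5c; end=29; A:t4 B:t3
  5. 5=5c; end=34; A:t4 B:t3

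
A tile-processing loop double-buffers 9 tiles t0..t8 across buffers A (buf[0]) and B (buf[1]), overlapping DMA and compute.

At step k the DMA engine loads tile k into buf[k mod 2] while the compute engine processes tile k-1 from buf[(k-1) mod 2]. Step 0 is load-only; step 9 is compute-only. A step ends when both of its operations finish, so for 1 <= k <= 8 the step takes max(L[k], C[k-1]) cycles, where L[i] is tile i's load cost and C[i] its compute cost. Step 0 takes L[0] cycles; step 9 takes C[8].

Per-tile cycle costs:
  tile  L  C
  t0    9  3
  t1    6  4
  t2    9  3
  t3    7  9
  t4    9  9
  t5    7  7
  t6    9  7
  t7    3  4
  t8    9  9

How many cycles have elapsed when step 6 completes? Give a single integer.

end_cycle[6] = 58

  0. 9=9c; end=9; A:t0 B:-
  1. max(6,3)=6c; end=15; A:t0 B:t1
  2. max(9,4)=9c; end=24; A:t2 B:t1
  3. max(7,3)=7c; end=31; A:t2 B:t3
  4. max(9,9)=9c; end=40; A:t4 B:t3
  5. max(7,9)=9c; end=49; A:t4 B:t5
  6. max(9,7)=9c; end=58; A:t6 B:t5
  7. max(3,7)=7c; end=65; A:t6 B:t7
  8. max(9,4)=9c; end=74; A:t8 B:t7
  9. 9=9c; end=83; A:t8 B:t7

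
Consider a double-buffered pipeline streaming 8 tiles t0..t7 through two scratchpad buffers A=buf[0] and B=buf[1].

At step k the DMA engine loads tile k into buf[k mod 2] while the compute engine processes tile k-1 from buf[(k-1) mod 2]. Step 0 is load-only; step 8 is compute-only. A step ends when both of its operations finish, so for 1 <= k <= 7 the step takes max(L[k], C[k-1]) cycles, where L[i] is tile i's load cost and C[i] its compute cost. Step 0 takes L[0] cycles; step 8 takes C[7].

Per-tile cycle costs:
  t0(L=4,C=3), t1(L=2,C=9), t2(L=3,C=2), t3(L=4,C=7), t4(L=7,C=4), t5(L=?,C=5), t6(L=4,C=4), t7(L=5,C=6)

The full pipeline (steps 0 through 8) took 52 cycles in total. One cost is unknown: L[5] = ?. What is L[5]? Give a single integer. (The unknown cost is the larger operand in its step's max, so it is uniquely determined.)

step 0 | dur = L[0]=4 = 4
step 1 | dur = max(L[1]=2, C[0]=3) = 3
step 2 | dur = max(L[2]=3, C[1]=9) = 9
step 3 | dur = max(L[3]=4, C[2]=2) = 4
step 4 | dur = max(L[4]=7, C[3]=7) = 7
step 5 | dur = max(L[5]=?, C[4]=4) = L[5]  (unknown; binding)
step 6 | dur = max(L[6]=4, C[5]=5) = 5
step 7 | dur = max(L[7]=5, C[6]=4) = 5
step 8 | dur = C[7]=6 = 6
sum of known step durations = 43
dur[5] = total - known = 52 - 43 = 9
L[5] is the binding max in step 5, so L[5] = dur[5] = 9

L[5] = 9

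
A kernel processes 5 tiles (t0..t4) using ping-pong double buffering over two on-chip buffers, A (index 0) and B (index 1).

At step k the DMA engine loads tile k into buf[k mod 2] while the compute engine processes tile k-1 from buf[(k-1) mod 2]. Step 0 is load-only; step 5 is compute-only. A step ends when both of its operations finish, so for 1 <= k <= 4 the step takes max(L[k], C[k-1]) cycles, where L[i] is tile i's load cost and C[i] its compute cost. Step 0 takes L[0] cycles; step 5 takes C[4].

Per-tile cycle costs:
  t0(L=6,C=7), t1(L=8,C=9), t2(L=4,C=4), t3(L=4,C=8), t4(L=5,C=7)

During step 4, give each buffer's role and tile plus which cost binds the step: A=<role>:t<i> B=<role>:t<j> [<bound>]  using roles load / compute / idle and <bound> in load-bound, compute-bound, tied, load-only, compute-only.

[0] DMA t0→A (6c) ∥ CU idle ⇒ 6c, clock 6
[1] DMA t1→B (8c) ∥ CU A:t0 (7c) ⇒ 8c, clock 14
[2] DMA t2→A (4c) ∥ CU B:t1 (9c) ⇒ 9c, clock 23
[3] DMA t3→B (4c) ∥ CU A:t2 (4c) ⇒ 4c, clock 27
[4] DMA t4→A (5c) ∥ CU B:t3 (8c) ⇒ 8c, clock 35
[5] DMA idle ∥ CU A:t4 (7c) ⇒ 7c, clock 42

step 4: A=load:t4 B=compute:t3 [compute-bound]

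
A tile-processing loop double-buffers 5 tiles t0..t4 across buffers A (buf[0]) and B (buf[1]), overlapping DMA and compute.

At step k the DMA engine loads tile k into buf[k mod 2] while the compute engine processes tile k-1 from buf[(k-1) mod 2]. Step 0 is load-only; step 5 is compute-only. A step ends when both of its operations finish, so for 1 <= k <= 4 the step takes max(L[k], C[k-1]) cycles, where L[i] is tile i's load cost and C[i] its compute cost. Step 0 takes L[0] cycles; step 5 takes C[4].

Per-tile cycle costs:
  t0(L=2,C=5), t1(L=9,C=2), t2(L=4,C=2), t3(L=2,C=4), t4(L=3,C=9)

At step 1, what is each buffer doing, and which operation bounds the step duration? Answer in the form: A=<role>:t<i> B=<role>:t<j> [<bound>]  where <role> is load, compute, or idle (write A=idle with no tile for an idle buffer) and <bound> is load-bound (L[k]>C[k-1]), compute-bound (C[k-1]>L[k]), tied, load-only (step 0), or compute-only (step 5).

step 1: A=compute:t0 B=load:t1 [load-bound]

[0] DMA t0→A (2c) ∥ CU idle ⇒ 2c, clock 2
[1] DMA t1→B (9c) ∥ CU A:t0 (5c) ⇒ 9c, clock 11
[2] DMA t2→A (4c) ∥ CU B:t1 (2c) ⇒ 4c, clock 15
[3] DMA t3→B (2c) ∥ CU A:t2 (2c) ⇒ 2c, clock 17
[4] DMA t4→A (3c) ∥ CU B:t3 (4c) ⇒ 4c, clock 21
[5] DMA idle ∥ CU A:t4 (9c) ⇒ 9c, clock 30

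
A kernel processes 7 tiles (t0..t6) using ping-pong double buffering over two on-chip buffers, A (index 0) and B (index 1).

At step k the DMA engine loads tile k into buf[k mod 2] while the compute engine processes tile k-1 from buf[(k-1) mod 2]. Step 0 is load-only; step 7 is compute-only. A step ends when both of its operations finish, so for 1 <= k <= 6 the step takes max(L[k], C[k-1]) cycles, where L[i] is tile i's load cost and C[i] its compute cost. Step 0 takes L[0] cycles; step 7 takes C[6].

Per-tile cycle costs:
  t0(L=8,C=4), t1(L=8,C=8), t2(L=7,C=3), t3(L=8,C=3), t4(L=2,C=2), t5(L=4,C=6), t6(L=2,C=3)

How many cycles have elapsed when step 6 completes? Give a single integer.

[0] DMA t0→A (8c) ∥ CU idle ⇒ 8c, clock 8
[1] DMA t1→B (8c) ∥ CU A:t0 (4c) ⇒ 8c, clock 16
[2] DMA t2→A (7c) ∥ CU B:t1 (8c) ⇒ 8c, clock 24
[3] DMA t3→B (8c) ∥ CU A:t2 (3c) ⇒ 8c, clock 32
[4] DMA t4→A (2c) ∥ CU B:t3 (3c) ⇒ 3c, clock 35
[5] DMA t5→B (4c) ∥ CU A:t4 (2c) ⇒ 4c, clock 39
[6] DMA t6→A (2c) ∥ CU B:t5 (6c) ⇒ 6c, clock 45
[7] DMA idle ∥ CU A:t6 (3c) ⇒ 3c, clock 48

end_cycle[6] = 45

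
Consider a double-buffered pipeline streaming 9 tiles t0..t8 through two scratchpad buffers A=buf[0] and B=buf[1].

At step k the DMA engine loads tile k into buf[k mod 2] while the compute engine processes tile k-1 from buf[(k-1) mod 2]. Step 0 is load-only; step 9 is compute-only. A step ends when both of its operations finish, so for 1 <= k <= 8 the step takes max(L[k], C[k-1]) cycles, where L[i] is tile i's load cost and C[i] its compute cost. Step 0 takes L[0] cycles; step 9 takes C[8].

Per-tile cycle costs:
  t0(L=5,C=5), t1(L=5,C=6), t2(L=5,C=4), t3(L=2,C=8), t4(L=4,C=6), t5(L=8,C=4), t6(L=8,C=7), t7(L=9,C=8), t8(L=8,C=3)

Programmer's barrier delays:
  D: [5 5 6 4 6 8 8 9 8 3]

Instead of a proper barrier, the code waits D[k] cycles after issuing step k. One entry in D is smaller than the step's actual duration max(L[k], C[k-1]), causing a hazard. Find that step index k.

[0] required=L[0]=5=5 vs D=5 ok
[1] required=max(L[1]=5,C[0]=5)=5 vs D=5 ok
[2] required=max(L[2]=5,C[1]=6)=6 vs D=6 ok
[3] required=max(L[3]=2,C[2]=4)=4 vs D=4 ok
[4] required=max(L[4]=4,C[3]=8)=8 vs D=6 SHORT
[5] required=max(L[5]=8,C[4]=6)=8 vs D=8 ok
[6] required=max(L[6]=8,C[5]=4)=8 vs D=8 ok
[7] required=max(L[7]=9,C[6]=7)=9 vs D=9 ok
[8] required=max(L[8]=8,C[7]=8)=8 vs D=8 ok
[9] required=C[8]=3=3 vs D=3 ok

hazard at step 4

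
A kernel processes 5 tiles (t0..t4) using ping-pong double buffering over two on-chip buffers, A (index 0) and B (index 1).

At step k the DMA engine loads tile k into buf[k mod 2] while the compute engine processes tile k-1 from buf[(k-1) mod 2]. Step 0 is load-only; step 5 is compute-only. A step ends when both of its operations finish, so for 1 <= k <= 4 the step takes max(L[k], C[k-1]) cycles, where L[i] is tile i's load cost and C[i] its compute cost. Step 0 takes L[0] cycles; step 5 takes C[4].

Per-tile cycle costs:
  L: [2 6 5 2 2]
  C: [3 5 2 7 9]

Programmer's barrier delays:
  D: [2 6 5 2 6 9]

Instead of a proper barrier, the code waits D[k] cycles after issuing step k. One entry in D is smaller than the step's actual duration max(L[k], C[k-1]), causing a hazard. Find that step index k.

k=0 barrier L[0]=2→2c, D[0]=2 ok
k=1 barrier max(L[1]=6,C[0]=3)→6c, D[1]=6 ok
k=2 barrier max(L[2]=5,C[1]=5)→5c, D[2]=5 ok
k=3 barrier max(L[3]=2,C[2]=2)→2c, D[3]=2 ok
k=4 barrier max(L[4]=2,C[3]=7)→7c, D[4]=6 SHORT
k=5 barrier C[4]=9→9c, D[5]=9 ok

hazard at step 4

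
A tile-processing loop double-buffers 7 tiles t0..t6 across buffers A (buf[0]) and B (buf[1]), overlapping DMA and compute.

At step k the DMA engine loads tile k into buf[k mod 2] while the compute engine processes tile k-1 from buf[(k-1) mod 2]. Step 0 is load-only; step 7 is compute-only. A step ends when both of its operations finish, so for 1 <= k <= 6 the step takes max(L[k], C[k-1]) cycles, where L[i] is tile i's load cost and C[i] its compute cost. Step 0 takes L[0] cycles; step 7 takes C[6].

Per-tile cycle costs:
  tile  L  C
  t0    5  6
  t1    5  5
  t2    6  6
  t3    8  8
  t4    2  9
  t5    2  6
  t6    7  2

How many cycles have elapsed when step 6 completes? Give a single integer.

  0. 5=5c; end=5; A:t0 B:-
  1. max(5,6)=6c; end=11; A:t0 B:t1
  2. max(6,5)=6c; end=17; A:t2 B:t1
  3. max(8,6)=8c; end=25; A:t2 B:t3
  4. max(2,8)=8c; end=33; A:t4 B:t3
  5. max(2,9)=9c; end=42; A:t4 B:t5
  6. max(7,6)=7c; end=49; A:t6 B:t5
  7. 2=2c; end=51; A:t6 B:t5

end_cycle[6] = 49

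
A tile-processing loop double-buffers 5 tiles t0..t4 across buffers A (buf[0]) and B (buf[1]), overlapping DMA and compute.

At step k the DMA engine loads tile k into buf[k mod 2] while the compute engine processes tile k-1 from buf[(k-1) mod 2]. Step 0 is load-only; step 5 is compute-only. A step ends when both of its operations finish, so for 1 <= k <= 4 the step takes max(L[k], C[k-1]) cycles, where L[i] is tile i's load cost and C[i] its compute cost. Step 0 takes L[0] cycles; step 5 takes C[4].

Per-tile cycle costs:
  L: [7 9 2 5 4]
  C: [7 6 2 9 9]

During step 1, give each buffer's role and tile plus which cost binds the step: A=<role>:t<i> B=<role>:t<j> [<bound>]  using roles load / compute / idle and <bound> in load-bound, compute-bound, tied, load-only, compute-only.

step 0: L[0]=7 → dur=7, Σ=7 | A=load:t0 B=idle [load-only]
step 1: L[1]=9 C[0]=7 → dur=9, Σ=16 | A=compute:t0 B=load:t1 [load-bound]
step 2: L[2]=2 C[1]=6 → dur=6, Σ=22 | A=load:t2 B=compute:t1 [compute-bound]
step 3: L[3]=5 C[2]=2 → dur=5, Σ=27 | A=compute:t2 B=load:t3 [load-bound]
step 4: L[4]=4 C[3]=9 → dur=9, Σ=36 | A=load:t4 B=compute:t3 [compute-bound]
step 5: C[4]=9 → dur=9, Σ=45 | A=compute:t4 B=idle [compute-only]

step 1: A=compute:t0 B=load:t1 [load-bound]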